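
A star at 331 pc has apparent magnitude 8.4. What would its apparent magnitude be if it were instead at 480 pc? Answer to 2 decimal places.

m ≈ 9.21

Flux ∝ 1/d², so Δm = 5 log₁₀(d₂/d₁) = 5 log₁₀(480/331) = 0.807
m₂ = m₁ + Δm = 8.4 + (0.807) = 9.207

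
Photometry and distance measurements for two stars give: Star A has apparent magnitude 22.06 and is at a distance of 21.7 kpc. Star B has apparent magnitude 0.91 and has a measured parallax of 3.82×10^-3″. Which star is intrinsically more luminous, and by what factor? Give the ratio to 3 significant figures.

Star A: d = 21.7 kpc = 21700 pc
Star A: M = m − 5 log₁₀ d + 5 = 22.06 − 5·4.3365 + 5 = 5.378
Star B: d = 1/p = 1/3.82×10^-3″ = 261.8 pc
Star B: M = m − 5 log₁₀ d + 5 = 0.91 − 5·2.4179 + 5 = -6.180
ΔM = M_A − M_B = 5.378 − (-6.180) = 11.557; smaller M is more luminous → Star B.
L ratio = 10^(0.4 |ΔM|) = 10^4.623 = 41970

Star B is more luminous, by a factor of 42000.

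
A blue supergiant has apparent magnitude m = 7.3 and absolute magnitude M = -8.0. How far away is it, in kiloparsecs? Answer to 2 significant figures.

d ≈ 11 kpc

Distance modulus: m − M = 7.3 − (-8.0) = 15.300
m − M = 5 log₁₀ d − 5
log₁₀ d = (m − M)/5 + 1 = 4.0600
d = 10^4.0600 = 11480 pc
= 11.48 kpc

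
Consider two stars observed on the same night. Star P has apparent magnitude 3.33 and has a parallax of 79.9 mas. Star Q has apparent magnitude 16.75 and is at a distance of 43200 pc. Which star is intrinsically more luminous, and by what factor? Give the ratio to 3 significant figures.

Star Q is more luminous, by a factor of 51.1.

Star P: p = 79.9 mas = 0.0799″ → d = 1/p = 12.52 pc
Star P: M = m − 5 log₁₀ d + 5 = 3.33 − 5·1.0975 + 5 = 2.843
Star Q: M = m − 5 log₁₀ d + 5 = 16.75 − 5·4.6355 + 5 = -1.427
ΔM = M_P − M_Q = 2.843 − (-1.427) = 4.270; smaller M is more luminous → Star Q.
L ratio = 10^(0.4 |ΔM|) = 10^1.708 = 51.06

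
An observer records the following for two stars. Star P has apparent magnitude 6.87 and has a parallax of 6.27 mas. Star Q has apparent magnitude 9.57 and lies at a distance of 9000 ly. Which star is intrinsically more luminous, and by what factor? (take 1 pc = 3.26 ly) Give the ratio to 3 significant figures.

Star P: p = 6.27 mas = 6.27×10^-3″ → d = 1/p = 159.5 pc
Star P: M = m − 5 log₁₀ d + 5 = 6.87 − 5·2.2027 + 5 = 0.856
Star Q: d = 9000 ly / 3.26 = 2761 pc
Star Q: M = m − 5 log₁₀ d + 5 = 9.57 − 5·3.4410 + 5 = -2.635
ΔM = M_P − M_Q = 0.856 − (-2.635) = 3.491; smaller M is more luminous → Star Q.
L ratio = 10^(0.4 |ΔM|) = 10^1.397 = 24.92

Star Q is more luminous, by a factor of 24.9.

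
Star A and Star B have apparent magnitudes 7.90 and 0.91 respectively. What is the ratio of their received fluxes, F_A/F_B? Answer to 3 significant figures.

F_A/F_B ≈ 1.60×10^-3

Magnitude difference = 6.99
Flux ratio = 10^(−0.4 Δm) = 10^(−0.4 × 6.99) = 10^-2.796 = 1.600×10^-3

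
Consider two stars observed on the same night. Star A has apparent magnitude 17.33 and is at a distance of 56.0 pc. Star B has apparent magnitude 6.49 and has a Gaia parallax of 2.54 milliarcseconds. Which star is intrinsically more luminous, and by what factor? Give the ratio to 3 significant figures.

Star B is more luminous, by a factor of 1.07×10^6.

Star A: M = m − 5 log₁₀ d + 5 = 17.33 − 5·1.7482 + 5 = 13.589
Star B: p = 2.54 mas = 2.54×10^-3″ → d = 1/p = 393.7 pc
Star B: M = m − 5 log₁₀ d + 5 = 6.49 − 5·2.5952 + 5 = -1.486
ΔM = M_A − M_B = 13.589 − (-1.486) = 15.075; smaller M is more luminous → Star B.
L ratio = 10^(0.4 |ΔM|) = 10^6.030 = 1.071×10^6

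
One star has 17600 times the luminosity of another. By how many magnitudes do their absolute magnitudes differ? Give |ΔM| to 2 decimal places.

Pogson: ΔM = −2.5 log₁₀(ratio) = −2.5 log₁₀(17600) = −2.5 × 4.2455 = -10.614

|ΔM| ≈ 10.61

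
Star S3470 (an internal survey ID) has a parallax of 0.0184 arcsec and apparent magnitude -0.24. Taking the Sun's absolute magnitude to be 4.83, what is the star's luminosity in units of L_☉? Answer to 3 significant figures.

L/L_☉ ≈ 3150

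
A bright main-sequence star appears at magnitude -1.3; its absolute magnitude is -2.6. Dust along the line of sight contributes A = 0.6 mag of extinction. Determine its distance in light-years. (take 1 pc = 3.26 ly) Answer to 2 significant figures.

d ≈ 45 ly

m − M = 5 log₁₀(d/10 pc) + A  ⇒  -1.3 − (-2.6) − 0.6 = 5 log₁₀(d/10)
0.700 = 5 log₁₀(d/10)
log₁₀ d = (m − M − A)/5 + 1 = 1.1400
d = 10^1.1400 = 13.80 pc
= 45.00 ly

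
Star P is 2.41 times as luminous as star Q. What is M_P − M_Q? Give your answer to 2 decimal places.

M_P − M_Q ≈ -0.96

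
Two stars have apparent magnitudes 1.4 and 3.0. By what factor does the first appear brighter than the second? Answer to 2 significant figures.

Δm = 1.4 − (3.0) = -1.6
Flux ratio = 10^(−0.4 Δm) = 10^(−0.4 × -1.6) = 10^0.640 = 4.365

4.4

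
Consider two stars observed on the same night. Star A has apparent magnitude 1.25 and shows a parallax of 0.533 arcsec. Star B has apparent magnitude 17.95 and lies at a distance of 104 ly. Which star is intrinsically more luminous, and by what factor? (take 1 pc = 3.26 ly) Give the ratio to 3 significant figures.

Star A is more luminous, by a factor of 16600.

Star A: d = 1/p = 1/0.533″ = 1.876 pc
Star A: M = m − 5 log₁₀ d + 5 = 1.25 − 5·0.2733 + 5 = 4.884
Star B: d = 104 ly / 3.26 = 31.90 pc
Star B: M = m − 5 log₁₀ d + 5 = 17.95 − 5·1.5038 + 5 = 15.431
ΔM = M_A − M_B = 4.884 − (15.431) = -10.547; smaller M is more luminous → Star A.
L ratio = 10^(0.4 |ΔM|) = 10^4.219 = 16550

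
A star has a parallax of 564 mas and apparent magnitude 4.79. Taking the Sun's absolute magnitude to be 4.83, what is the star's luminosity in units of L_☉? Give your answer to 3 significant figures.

L/L_☉ ≈ 0.0326

d = 1/p = 1000/564 mas = 1.773 pc
M = m − 5 log₁₀ d + 5 = 4.79 − 5·0.2487 + 5 = 8.546
M − M_☉ = 8.546 − 4.83 = 3.716
L/L_☉ = 10^(−0.4 × 3.716) = 0.03262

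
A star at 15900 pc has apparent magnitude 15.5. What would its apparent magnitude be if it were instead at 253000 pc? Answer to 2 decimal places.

Flux ∝ 1/d², so Δm = 5 log₁₀(d₂/d₁) = 5 log₁₀(253000/15900) = 6.009
m₂ = m₁ + Δm = 15.5 + (6.009) = 21.509

m ≈ 21.51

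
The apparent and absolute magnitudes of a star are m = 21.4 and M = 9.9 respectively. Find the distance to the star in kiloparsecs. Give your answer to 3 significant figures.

μ = m − M = 11.500
m − M = 5 log₁₀ d − 5
log₁₀ d = (m − M)/5 + 1 = 3.3000
d = 10^3.3000 = 1995 pc
= 1.995 kpc

d ≈ 2.00 kpc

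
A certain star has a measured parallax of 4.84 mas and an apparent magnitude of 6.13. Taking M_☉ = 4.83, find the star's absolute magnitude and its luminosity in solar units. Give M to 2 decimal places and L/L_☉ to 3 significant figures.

M ≈ -0.45; L/L_☉ ≈ 129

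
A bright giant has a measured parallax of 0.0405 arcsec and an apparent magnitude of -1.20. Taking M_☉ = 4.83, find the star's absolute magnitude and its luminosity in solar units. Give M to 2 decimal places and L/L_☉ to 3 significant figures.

d = 1/p = 1/0.0405″ = 24.69 pc
M = m − 5 log₁₀ d + 5 = -1.20 − 5·1.3925 + 5 = -3.163
M − M_☉ = -3.163 − 4.83 = -7.993
L/L_☉ = 10^(−0.4 × -7.993) = 1574

M ≈ -3.16; L/L_☉ ≈ 1570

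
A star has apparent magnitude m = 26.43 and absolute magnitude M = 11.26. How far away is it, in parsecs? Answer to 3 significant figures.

d ≈ 10800 pc

μ = m − M = 15.170
m − M = 5 log₁₀ d − 5
log₁₀ d = (m − M)/5 + 1 = 4.0340
d = 10^4.0340 = 10810 pc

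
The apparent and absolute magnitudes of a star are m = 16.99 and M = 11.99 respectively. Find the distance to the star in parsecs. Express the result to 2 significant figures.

d ≈ 100 pc

μ = m − M = 5.000
m − M = 5 log₁₀ d − 5
log₁₀ d = (m − M)/5 + 1 = 2.0000
d = 10^2.0000 = 100.0 pc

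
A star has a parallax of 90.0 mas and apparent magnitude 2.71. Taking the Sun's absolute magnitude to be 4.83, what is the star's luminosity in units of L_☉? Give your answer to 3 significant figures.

d = 1/p = 1000/90.0 mas = 11.11 pc
M = m − 5 log₁₀ d + 5 = 2.71 − 5·1.0458 + 5 = 2.481
M − M_☉ = 2.481 − 4.83 = -2.349
L/L_☉ = 10^(−0.4 × -2.349) = 8.700

L/L_☉ ≈ 8.70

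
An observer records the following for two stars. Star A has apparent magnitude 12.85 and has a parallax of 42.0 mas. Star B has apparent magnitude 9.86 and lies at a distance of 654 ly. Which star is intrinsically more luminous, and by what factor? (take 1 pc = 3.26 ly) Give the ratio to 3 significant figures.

Star B is more luminous, by a factor of 1110.

Star A: p = 42.0 mas = 0.0420″ → d = 1/p = 23.81 pc
Star A: M = m − 5 log₁₀ d + 5 = 12.85 − 5·1.3768 + 5 = 10.966
Star B: d = 654 ly / 3.26 = 200.6 pc
Star B: M = m − 5 log₁₀ d + 5 = 9.86 − 5·2.3024 + 5 = 3.348
ΔM = M_A − M_B = 10.966 − (3.348) = 7.618; smaller M is more luminous → Star B.
L ratio = 10^(0.4 |ΔM|) = 10^3.047 = 1115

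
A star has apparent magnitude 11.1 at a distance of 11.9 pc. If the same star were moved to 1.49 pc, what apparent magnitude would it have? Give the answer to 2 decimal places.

Flux ∝ 1/d², so Δm = 5 log₁₀(d₂/d₁) = 5 log₁₀(1.49/11.9) = -4.512
m₂ = m₁ + Δm = 11.1 + (-4.512) = 6.588

m ≈ 6.59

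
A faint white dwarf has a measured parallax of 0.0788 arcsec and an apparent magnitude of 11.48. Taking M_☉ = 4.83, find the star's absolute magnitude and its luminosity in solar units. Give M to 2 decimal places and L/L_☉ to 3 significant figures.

d = 1/p = 1/0.0788″ = 12.69 pc
M = m − 5 log₁₀ d + 5 = 11.48 − 5·1.1035 + 5 = 10.963
M − M_☉ = 10.963 − 4.83 = 6.133
L/L_☉ = 10^(−0.4 × 6.133) = 3.523×10^-3

M ≈ 10.96; L/L_☉ ≈ 3.52×10^-3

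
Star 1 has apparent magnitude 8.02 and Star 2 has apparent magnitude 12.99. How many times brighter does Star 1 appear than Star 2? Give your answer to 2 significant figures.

Δm = 8.02 − (12.99) = -4.97
Flux ratio = 10^(−0.4 Δm) = 10^(−0.4 × -4.97) = 10^1.988 = 97.27

97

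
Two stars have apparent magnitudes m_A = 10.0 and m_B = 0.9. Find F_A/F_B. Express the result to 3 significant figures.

F_A/F_B ≈ 2.29×10^-4

Magnitude difference = 9.1
Flux ratio = 10^(−0.4 Δm) = 10^(−0.4 × 9.1) = 10^-3.640 = 2.291×10^-4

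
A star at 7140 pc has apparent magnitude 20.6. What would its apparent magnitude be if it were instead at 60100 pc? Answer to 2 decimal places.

m ≈ 25.23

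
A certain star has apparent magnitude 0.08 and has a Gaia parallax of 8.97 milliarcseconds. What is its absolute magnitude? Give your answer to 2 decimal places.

p = 8.97 mas = 8.97×10^-3″ → d = 1/p = 111.5 pc
5 log₁₀(d/10 pc) = 5 log₁₀(111.5) − 5 = 5.236
M = m − 5 log₁₀(d/10) = 0.08 − 5.236 = -5.156

M ≈ -5.16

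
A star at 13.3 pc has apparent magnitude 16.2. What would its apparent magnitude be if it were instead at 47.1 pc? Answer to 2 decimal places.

Flux ∝ 1/d², so Δm = 5 log₁₀(d₂/d₁) = 5 log₁₀(47.1/13.3) = 2.746
m₂ = m₁ + Δm = 16.2 + (2.746) = 18.946

m ≈ 18.95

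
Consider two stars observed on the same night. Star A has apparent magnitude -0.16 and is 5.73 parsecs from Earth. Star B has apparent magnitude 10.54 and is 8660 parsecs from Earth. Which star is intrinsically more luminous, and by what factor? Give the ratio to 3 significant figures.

Star B is more luminous, by a factor of 120.

Star A: M = m − 5 log₁₀ d + 5 = -0.16 − 5·0.7582 + 5 = 1.049
Star B: M = m − 5 log₁₀ d + 5 = 10.54 − 5·3.9375 + 5 = -4.148
ΔM = M_A − M_B = 1.049 − (-4.148) = 5.197; smaller M is more luminous → Star B.
L ratio = 10^(0.4 |ΔM|) = 10^2.079 = 119.9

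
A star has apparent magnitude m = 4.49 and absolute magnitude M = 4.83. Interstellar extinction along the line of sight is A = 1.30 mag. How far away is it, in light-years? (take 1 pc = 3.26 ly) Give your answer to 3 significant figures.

d ≈ 15.3 ly

m − M = 5 log₁₀(d/10 pc) + A  ⇒  4.49 − (4.83) − 1.30 = 5 log₁₀(d/10)
-1.640 = 5 log₁₀(d/10)
log₁₀ d = (m − M − A)/5 + 1 = 0.6720
d = 10^0.6720 = 4.699 pc
= 15.32 ly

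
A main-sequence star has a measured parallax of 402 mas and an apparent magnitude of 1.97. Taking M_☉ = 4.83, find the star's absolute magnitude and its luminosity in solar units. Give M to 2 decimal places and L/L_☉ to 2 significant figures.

M ≈ 4.99; L/L_☉ ≈ 0.86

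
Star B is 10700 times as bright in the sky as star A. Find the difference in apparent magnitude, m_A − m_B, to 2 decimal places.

Pogson: Δm = −2.5 log₁₀(ratio) = −2.5 log₁₀(10700) = −2.5 × 4.0294 = -10.073
Star B is brighter so has the smaller magnitude: m_A − m_B is positive.

m_A − m_B ≈ 10.07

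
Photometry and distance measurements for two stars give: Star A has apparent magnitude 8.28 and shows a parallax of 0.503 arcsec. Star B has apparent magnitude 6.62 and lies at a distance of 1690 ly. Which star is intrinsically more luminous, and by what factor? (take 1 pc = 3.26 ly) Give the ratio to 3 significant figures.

Star B is more luminous, by a factor of 314000.

Star A: d = 1/p = 1/0.503″ = 1.988 pc
Star A: M = m − 5 log₁₀ d + 5 = 8.28 − 5·0.2984 + 5 = 11.788
Star B: d = 1690 ly / 3.26 = 518.4 pc
Star B: M = m − 5 log₁₀ d + 5 = 6.62 − 5·2.7147 + 5 = -1.953
ΔM = M_A − M_B = 11.788 − (-1.953) = 13.741; smaller M is more luminous → Star B.
L ratio = 10^(0.4 |ΔM|) = 10^5.496 = 313700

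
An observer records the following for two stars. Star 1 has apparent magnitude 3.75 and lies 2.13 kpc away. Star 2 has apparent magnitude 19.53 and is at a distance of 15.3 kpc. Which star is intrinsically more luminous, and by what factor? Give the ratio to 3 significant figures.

Star 1 is more luminous, by a factor of 39800.

Star 1: d = 2.13 kpc = 2130 pc
Star 1: M = m − 5 log₁₀ d + 5 = 3.75 − 5·3.3284 + 5 = -7.892
Star 2: d = 15.3 kpc = 15300 pc
Star 2: M = m − 5 log₁₀ d + 5 = 19.53 − 5·4.1847 + 5 = 3.607
ΔM = M_1 − M_2 = -7.892 − (3.607) = -11.498; smaller M is more luminous → Star 1.
L ratio = 10^(0.4 |ΔM|) = 10^4.599 = 39750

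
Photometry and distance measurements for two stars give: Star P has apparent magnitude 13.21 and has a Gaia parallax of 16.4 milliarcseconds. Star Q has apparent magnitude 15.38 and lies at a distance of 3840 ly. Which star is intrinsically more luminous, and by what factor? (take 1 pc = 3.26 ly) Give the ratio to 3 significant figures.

Star Q is more luminous, by a factor of 50.6.

Star P: p = 16.4 mas = 0.0164″ → d = 1/p = 60.98 pc
Star P: M = m − 5 log₁₀ d + 5 = 13.21 − 5·1.7852 + 5 = 9.284
Star Q: d = 3840 ly / 3.26 = 1178 pc
Star Q: M = m − 5 log₁₀ d + 5 = 15.38 − 5·3.0711 + 5 = 5.024
ΔM = M_P − M_Q = 9.284 − (5.024) = 4.260; smaller M is more luminous → Star Q.
L ratio = 10^(0.4 |ΔM|) = 10^1.704 = 50.57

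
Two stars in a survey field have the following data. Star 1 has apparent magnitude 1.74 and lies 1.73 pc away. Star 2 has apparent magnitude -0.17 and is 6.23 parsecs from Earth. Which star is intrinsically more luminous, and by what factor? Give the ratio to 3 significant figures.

Star 2 is more luminous, by a factor of 75.3.

Star 1: M = m − 5 log₁₀ d + 5 = 1.74 − 5·0.2380 + 5 = 5.550
Star 2: M = m − 5 log₁₀ d + 5 = -0.17 − 5·0.7945 + 5 = 0.858
ΔM = M_1 − M_2 = 5.550 − (0.858) = 4.692; smaller M is more luminous → Star 2.
L ratio = 10^(0.4 |ΔM|) = 10^1.877 = 75.32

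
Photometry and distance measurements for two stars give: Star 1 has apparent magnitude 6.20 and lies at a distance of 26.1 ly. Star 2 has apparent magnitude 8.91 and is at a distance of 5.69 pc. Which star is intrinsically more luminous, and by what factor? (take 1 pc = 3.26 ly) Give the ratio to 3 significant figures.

Star 1: d = 26.1 ly / 3.26 = 8.006 pc
Star 1: M = m − 5 log₁₀ d + 5 = 6.20 − 5·0.9034 + 5 = 6.683
Star 2: M = m − 5 log₁₀ d + 5 = 8.91 − 5·0.7551 + 5 = 10.134
ΔM = M_1 − M_2 = 6.683 − (10.134) = -3.452; smaller M is more luminous → Star 1.
L ratio = 10^(0.4 |ΔM|) = 10^1.381 = 24.02

Star 1 is more luminous, by a factor of 24.0.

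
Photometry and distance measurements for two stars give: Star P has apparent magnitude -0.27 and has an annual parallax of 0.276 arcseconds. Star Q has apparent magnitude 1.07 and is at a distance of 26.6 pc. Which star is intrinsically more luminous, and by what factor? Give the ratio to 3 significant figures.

Star Q is more luminous, by a factor of 15.7.

Star P: d = 1/p = 1/0.276″ = 3.623 pc
Star P: M = m − 5 log₁₀ d + 5 = -0.27 − 5·0.5591 + 5 = 1.935
Star Q: M = m − 5 log₁₀ d + 5 = 1.07 − 5·1.4249 + 5 = -1.054
ΔM = M_P − M_Q = 1.935 − (-1.054) = 2.989; smaller M is more luminous → Star Q.
L ratio = 10^(0.4 |ΔM|) = 10^1.196 = 15.69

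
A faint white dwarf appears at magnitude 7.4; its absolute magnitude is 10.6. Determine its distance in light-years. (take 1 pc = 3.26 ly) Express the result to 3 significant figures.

Distance modulus: m − M = 7.4 − (10.6) = -3.200
m − M = 5 log₁₀ d − 5
log₁₀ d = (m − M)/5 + 1 = 0.3600
d = 10^0.3600 = 2.291 pc
= 7.468 ly

d ≈ 7.47 ly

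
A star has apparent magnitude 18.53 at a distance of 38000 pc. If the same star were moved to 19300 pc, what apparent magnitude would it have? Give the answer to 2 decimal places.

m ≈ 17.06

Flux ∝ 1/d², so Δm = 5 log₁₀(d₂/d₁) = 5 log₁₀(19300/38000) = -1.471
m₂ = m₁ + Δm = 18.53 + (-1.471) = 17.059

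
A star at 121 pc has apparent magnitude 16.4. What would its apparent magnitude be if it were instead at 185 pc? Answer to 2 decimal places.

m ≈ 17.32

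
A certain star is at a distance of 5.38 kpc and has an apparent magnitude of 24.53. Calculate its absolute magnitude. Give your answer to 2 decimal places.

M ≈ 10.88

d = 5.38 kpc = 5380 pc
5 log₁₀(d/10 pc) = 5 log₁₀(5380) − 5 = 13.654
M = m − 5 log₁₀(d/10) = 24.53 − 13.654 = 10.876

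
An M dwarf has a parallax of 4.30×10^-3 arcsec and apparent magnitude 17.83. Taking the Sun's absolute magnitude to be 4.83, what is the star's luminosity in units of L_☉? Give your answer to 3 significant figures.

d = 1/p = 1/4.30×10^-3″ = 232.6 pc
M = m − 5 log₁₀ d + 5 = 17.83 − 5·2.3665 + 5 = 10.997
M − M_☉ = 10.997 − 4.83 = 6.167
L/L_☉ = 10^(−0.4 × 6.167) = 3.412×10^-3

L/L_☉ ≈ 3.41×10^-3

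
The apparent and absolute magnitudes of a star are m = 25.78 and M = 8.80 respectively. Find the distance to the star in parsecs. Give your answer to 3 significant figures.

μ = m − M = 16.980
m − M = 5 log₁₀ d − 5
log₁₀ d = (m − M)/5 + 1 = 4.3960
d = 10^4.3960 = 24890 pc

d ≈ 24900 pc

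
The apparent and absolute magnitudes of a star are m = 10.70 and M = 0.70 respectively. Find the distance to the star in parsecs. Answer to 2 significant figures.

μ = m − M = 10.000
m − M = 5 log₁₀ d − 5
log₁₀ d = (m − M)/5 + 1 = 3.0000
d = 10^3.0000 = 1000 pc

d ≈ 1000 pc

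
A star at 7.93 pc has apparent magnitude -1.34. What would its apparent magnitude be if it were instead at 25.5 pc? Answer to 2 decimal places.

Flux ∝ 1/d², so Δm = 5 log₁₀(d₂/d₁) = 5 log₁₀(25.5/7.93) = 2.536
m₂ = m₁ + Δm = -1.34 + (2.536) = 1.196

m ≈ 1.20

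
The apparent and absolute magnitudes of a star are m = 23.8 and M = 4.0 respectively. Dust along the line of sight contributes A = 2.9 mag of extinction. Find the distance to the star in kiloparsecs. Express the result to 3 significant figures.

d ≈ 24.0 kpc

m − M = 5 log₁₀(d/10 pc) + A  ⇒  23.8 − (4.0) − 2.9 = 5 log₁₀(d/10)
16.900 = 5 log₁₀(d/10)
log₁₀ d = (m − M − A)/5 + 1 = 4.3800
d = 10^4.3800 = 23990 pc
= 23.99 kpc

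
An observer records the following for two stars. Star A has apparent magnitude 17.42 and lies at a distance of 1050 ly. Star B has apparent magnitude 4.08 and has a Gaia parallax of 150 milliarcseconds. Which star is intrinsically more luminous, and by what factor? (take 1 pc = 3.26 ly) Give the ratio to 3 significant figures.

Star B is more luminous, by a factor of 92.9.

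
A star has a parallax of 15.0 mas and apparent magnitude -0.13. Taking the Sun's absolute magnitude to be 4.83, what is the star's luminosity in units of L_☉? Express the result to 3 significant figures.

L/L_☉ ≈ 4280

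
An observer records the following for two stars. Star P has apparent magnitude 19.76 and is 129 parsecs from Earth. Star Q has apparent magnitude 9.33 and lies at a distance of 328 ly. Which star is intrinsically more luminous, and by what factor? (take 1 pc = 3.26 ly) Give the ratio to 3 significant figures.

Star Q is more luminous, by a factor of 9040.

Star P: M = m − 5 log₁₀ d + 5 = 19.76 − 5·2.1106 + 5 = 14.207
Star Q: d = 328 ly / 3.26 = 100.6 pc
Star Q: M = m − 5 log₁₀ d + 5 = 9.33 − 5·2.0027 + 5 = 4.317
ΔM = M_P − M_Q = 14.207 − (4.317) = 9.890; smaller M is more luminous → Star Q.
L ratio = 10^(0.4 |ΔM|) = 10^3.956 = 9039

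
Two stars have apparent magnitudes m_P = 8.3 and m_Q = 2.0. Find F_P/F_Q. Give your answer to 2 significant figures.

Δm = 8.3 − (2.0) = 6.3
Flux ratio = 10^(−0.4 Δm) = 10^(−0.4 × 6.3) = 10^-2.520 = 3.020×10^-3

F_P/F_Q ≈ 3.0×10^-3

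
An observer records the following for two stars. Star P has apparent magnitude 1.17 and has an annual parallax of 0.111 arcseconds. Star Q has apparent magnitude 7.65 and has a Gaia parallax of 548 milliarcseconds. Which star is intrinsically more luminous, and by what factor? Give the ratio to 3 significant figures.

Star P is more luminous, by a factor of 9530.

Star P: d = 1/p = 1/0.111″ = 9.009 pc
Star P: M = m − 5 log₁₀ d + 5 = 1.17 − 5·0.9547 + 5 = 1.397
Star Q: p = 548 mas = 0.548″ → d = 1/p = 1.825 pc
Star Q: M = m − 5 log₁₀ d + 5 = 7.65 − 5·0.2612 + 5 = 11.344
ΔM = M_P − M_Q = 1.397 − (11.344) = -9.947; smaller M is more luminous → Star P.
L ratio = 10^(0.4 |ΔM|) = 10^3.979 = 9526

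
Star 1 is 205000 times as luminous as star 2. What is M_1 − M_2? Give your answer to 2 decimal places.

Pogson: ΔM = −2.5 log₁₀(ratio) = −2.5 log₁₀(205000) = −2.5 × 5.3118 = -13.279
Star 1 is brighter, so it has the smaller magnitude: the difference is negative.

M_1 − M_2 ≈ -13.28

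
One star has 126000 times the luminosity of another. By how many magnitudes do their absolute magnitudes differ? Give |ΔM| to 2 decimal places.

Pogson: ΔM = −2.5 log₁₀(ratio) = −2.5 log₁₀(126000) = −2.5 × 5.1004 = -12.751

|ΔM| ≈ 12.75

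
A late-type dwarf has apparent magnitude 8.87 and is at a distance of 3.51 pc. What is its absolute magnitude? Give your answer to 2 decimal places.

M ≈ 11.14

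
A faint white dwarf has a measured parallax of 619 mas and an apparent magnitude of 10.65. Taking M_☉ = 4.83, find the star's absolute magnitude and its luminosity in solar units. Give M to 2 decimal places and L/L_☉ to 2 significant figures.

M ≈ 14.61; L/L_☉ ≈ 1.2×10^-4

d = 1/p = 1000/619 mas = 1.616 pc
M = m − 5 log₁₀ d + 5 = 10.65 − 5·0.2083 + 5 = 14.608
M − M_☉ = 14.608 − 4.83 = 9.778
L/L_☉ = 10^(−0.4 × 9.778) = 1.226×10^-4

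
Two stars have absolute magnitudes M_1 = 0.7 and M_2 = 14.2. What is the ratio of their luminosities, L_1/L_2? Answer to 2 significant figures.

L_1/L_2 ≈ 250000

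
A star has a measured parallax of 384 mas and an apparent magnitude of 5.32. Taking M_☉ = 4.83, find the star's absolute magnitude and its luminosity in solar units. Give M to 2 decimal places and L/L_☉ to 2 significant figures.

d = 1/p = 1000/384 mas = 2.604 pc
M = m − 5 log₁₀ d + 5 = 5.32 − 5·0.4157 + 5 = 8.242
M − M_☉ = 8.242 − 4.83 = 3.412
L/L_☉ = 10^(−0.4 × 3.412) = 0.04319

M ≈ 8.24; L/L_☉ ≈ 0.043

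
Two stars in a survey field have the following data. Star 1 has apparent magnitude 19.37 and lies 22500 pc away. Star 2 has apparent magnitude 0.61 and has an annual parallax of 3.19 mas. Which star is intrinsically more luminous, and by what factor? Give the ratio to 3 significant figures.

Star 1: M = m − 5 log₁₀ d + 5 = 19.37 − 5·4.3522 + 5 = 2.609
Star 2: p = 3.19 mas = 3.19×10^-3″ → d = 1/p = 313.5 pc
Star 2: M = m − 5 log₁₀ d + 5 = 0.61 − 5·2.4962 + 5 = -6.871
ΔM = M_1 − M_2 = 2.609 − (-6.871) = 9.480; smaller M is more luminous → Star 2.
L ratio = 10^(0.4 |ΔM|) = 10^3.792 = 6195

Star 2 is more luminous, by a factor of 6200.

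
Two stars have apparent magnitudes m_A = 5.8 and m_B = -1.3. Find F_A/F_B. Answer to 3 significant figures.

Δm = 5.8 − (-1.3) = 7.1
Flux ratio = 10^(−0.4 Δm) = 10^(−0.4 × 7.1) = 10^-2.840 = 1.445×10^-3

F_A/F_B ≈ 1.45×10^-3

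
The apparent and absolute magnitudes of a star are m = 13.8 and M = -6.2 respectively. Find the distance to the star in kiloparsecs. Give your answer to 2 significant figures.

μ = m − M = 20.000
m − M = 5 log₁₀ d − 5
log₁₀ d = (m − M)/5 + 1 = 5.0000
d = 10^5.0000 = 100000 pc
= 100.0 kpc

d ≈ 100 kpc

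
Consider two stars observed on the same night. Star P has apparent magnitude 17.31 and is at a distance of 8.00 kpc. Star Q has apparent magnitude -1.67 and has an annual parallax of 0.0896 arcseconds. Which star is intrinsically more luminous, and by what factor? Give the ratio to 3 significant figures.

Star Q is more luminous, by a factor of 76.1.

Star P: d = 8.00 kpc = 8000 pc
Star P: M = m − 5 log₁₀ d + 5 = 17.31 − 5·3.9031 + 5 = 2.795
Star Q: d = 1/p = 1/0.0896″ = 11.16 pc
Star Q: M = m − 5 log₁₀ d + 5 = -1.67 − 5·1.0477 + 5 = -1.908
ΔM = M_P − M_Q = 2.795 − (-1.908) = 4.703; smaller M is more luminous → Star Q.
L ratio = 10^(0.4 |ΔM|) = 10^1.881 = 76.07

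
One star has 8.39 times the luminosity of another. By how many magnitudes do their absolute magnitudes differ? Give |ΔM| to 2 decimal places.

|ΔM| ≈ 2.31

Pogson: ΔM = −2.5 log₁₀(ratio) = −2.5 log₁₀(8.39) = −2.5 × 0.9238 = -2.309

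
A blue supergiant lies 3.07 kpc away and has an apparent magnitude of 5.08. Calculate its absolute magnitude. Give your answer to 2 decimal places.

d = 3.07 kpc = 3070 pc
5 log₁₀(d/10 pc) = 5 log₁₀(3070) − 5 = 12.436
M = m − 5 log₁₀(d/10) = 5.08 − 12.436 = -7.356

M ≈ -7.36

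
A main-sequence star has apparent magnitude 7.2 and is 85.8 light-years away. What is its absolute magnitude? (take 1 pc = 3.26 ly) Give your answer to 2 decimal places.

M ≈ 5.10

d = 85.8 ly / 3.26 = 26.32 pc
5 log₁₀(d/10 pc) = 5 log₁₀(26.32) − 5 = 2.101
M = m − 5 log₁₀(d/10) = 7.2 − 2.101 = 5.099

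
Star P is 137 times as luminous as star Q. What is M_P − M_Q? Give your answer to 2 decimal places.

M_P − M_Q ≈ -5.34

Pogson: ΔM = −2.5 log₁₀(ratio) = −2.5 log₁₀(137) = −2.5 × 2.1367 = -5.342
Star P is brighter, so it has the smaller magnitude: the difference is negative.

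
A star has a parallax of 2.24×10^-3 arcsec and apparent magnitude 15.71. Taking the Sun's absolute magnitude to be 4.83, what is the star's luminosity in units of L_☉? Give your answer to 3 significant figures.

d = 1/p = 1/2.24×10^-3″ = 446.4 pc
M = m − 5 log₁₀ d + 5 = 15.71 − 5·2.6498 + 5 = 7.461
M − M_☉ = 7.461 − 4.83 = 2.631
L/L_☉ = 10^(−0.4 × 2.631) = 0.08861

L/L_☉ ≈ 0.0886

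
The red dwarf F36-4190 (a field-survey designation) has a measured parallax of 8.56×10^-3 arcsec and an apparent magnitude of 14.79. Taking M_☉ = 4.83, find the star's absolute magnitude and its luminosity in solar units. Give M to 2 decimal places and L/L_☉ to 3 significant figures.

d = 1/p = 1/8.56×10^-3″ = 116.8 pc
M = m − 5 log₁₀ d + 5 = 14.79 − 5·2.0675 + 5 = 9.452
M − M_☉ = 9.452 − 4.83 = 4.622
L/L_☉ = 10^(−0.4 × 4.622) = 0.01416

M ≈ 9.45; L/L_☉ ≈ 0.0142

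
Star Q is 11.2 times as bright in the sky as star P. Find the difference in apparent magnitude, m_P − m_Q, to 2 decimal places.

Pogson: Δm = −2.5 log₁₀(ratio) = −2.5 log₁₀(11.2) = −2.5 × 1.0492 = -2.623
Star Q is brighter so has the smaller magnitude: m_P − m_Q is positive.

m_P − m_Q ≈ 2.62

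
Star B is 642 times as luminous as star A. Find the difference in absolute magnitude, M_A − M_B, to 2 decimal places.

Pogson: ΔM = −2.5 log₁₀(ratio) = −2.5 log₁₀(642) = −2.5 × 2.8075 = -7.019
Star B is brighter so has the smaller magnitude: M_A − M_B is positive.

M_A − M_B ≈ 7.02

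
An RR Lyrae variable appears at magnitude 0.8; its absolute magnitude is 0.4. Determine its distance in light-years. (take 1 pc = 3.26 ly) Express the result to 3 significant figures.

d ≈ 39.2 ly

μ = m − M = 0.400
m − M = 5 log₁₀ d − 5
log₁₀ d = (m − M)/5 + 1 = 1.0800
d = 10^1.0800 = 12.02 pc
= 39.19 ly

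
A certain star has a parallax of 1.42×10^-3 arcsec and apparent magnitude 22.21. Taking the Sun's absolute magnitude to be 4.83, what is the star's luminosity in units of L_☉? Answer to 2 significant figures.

L/L_☉ ≈ 5.5×10^-4

d = 1/p = 1/1.42×10^-3″ = 704.2 pc
M = m − 5 log₁₀ d + 5 = 22.21 − 5·2.8477 + 5 = 12.971
M − M_☉ = 12.971 − 4.83 = 8.141
L/L_☉ = 10^(−0.4 × 8.141) = 5.539×10^-4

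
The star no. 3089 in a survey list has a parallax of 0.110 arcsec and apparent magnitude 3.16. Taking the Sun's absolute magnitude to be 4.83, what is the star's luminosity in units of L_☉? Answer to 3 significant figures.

d = 1/p = 1/0.110″ = 9.091 pc
M = m − 5 log₁₀ d + 5 = 3.16 − 5·0.9586 + 5 = 3.367
M − M_☉ = 3.367 − 4.83 = -1.463
L/L_☉ = 10^(−0.4 × -1.463) = 3.848

L/L_☉ ≈ 3.85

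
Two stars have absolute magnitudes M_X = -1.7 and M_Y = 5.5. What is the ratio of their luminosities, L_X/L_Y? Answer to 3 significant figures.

L_X/L_Y ≈ 759

ΔM = M_X − M_Y = -7.2
L_X/L_Y = 10^(−0.4 ΔM) = 10^2.880 = 758.6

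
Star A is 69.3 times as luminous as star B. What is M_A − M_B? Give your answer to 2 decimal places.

M_A − M_B ≈ -4.60

Pogson: ΔM = −2.5 log₁₀(ratio) = −2.5 log₁₀(69.3) = −2.5 × 1.8407 = -4.602
Star A is brighter, so it has the smaller magnitude: the difference is negative.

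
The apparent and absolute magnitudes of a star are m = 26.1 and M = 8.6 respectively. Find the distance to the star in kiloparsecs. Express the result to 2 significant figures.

d ≈ 32 kpc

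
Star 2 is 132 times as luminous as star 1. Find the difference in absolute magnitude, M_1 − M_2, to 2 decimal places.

Pogson: ΔM = −2.5 log₁₀(ratio) = −2.5 log₁₀(132) = −2.5 × 2.1206 = -5.301
Star 2 is brighter so has the smaller magnitude: M_1 − M_2 is positive.

M_1 − M_2 ≈ 5.30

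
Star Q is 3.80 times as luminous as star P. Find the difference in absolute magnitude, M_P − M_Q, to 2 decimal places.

Pogson: ΔM = −2.5 log₁₀(ratio) = −2.5 log₁₀(3.80) = −2.5 × 0.5798 = -1.449
Star Q is brighter so has the smaller magnitude: M_P − M_Q is positive.

M_P − M_Q ≈ 1.45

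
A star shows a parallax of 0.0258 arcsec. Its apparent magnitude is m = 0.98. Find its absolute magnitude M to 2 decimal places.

M ≈ -1.96

d = 1/p = 1/0.0258″ = 38.76 pc
5 log₁₀(d/10 pc) = 5 log₁₀(38.76) − 5 = 2.942
M = m − 5 log₁₀(d/10) = 0.98 − 2.942 = -1.962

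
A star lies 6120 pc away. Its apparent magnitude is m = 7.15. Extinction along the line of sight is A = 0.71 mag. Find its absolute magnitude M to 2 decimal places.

M ≈ -7.49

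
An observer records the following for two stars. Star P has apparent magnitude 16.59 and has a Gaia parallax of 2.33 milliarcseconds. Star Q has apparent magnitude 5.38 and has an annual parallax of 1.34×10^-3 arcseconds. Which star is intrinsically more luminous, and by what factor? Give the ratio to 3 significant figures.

Star P: p = 2.33 mas = 2.33×10^-3″ → d = 1/p = 429.2 pc
Star P: M = m − 5 log₁₀ d + 5 = 16.59 − 5·2.6326 + 5 = 8.427
Star Q: d = 1/p = 1/1.34×10^-3″ = 746.3 pc
Star Q: M = m − 5 log₁₀ d + 5 = 5.38 − 5·2.8729 + 5 = -3.984
ΔM = M_P − M_Q = 8.427 − (-3.984) = 12.411; smaller M is more luminous → Star Q.
L ratio = 10^(0.4 |ΔM|) = 10^4.965 = 92150

Star Q is more luminous, by a factor of 92200.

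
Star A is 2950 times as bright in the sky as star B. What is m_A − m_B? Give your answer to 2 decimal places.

m_A − m_B ≈ -8.67

Pogson: Δm = −2.5 log₁₀(ratio) = −2.5 log₁₀(2950) = −2.5 × 3.4698 = -8.675
Star A is brighter, so it has the smaller magnitude: the difference is negative.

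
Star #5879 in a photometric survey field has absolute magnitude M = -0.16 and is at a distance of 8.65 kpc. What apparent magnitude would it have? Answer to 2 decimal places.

d = 8.65 kpc = 8650 pc
m = M + 5 log₁₀ d − 5 = -0.16 + 5·3.9370 − 5 = 14.525

m ≈ 14.53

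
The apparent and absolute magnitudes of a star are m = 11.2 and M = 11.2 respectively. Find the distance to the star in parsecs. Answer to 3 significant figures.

Distance modulus: m − M = 11.2 − (11.2) = 0.000
m − M = 5 log₁₀ d − 5
log₁₀ d = (m − M)/5 + 1 = 1.0000
d = 10^1.0000 = 10.00 pc

d ≈ 10.0 pc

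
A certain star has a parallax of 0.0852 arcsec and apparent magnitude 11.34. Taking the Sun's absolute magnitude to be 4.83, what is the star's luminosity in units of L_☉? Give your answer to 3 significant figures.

L/L_☉ ≈ 3.43×10^-3

d = 1/p = 1/0.0852″ = 11.74 pc
M = m − 5 log₁₀ d + 5 = 11.34 − 5·1.0696 + 5 = 10.992
M − M_☉ = 10.992 − 4.83 = 6.162
L/L_☉ = 10^(−0.4 × 6.162) = 3.429×10^-3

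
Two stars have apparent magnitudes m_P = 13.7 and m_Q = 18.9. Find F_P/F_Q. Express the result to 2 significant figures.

Δm = 13.7 − (18.9) = -5.2
Flux ratio = 10^(−0.4 Δm) = 10^(−0.4 × -5.2) = 10^2.080 = 120.2

F_P/F_Q ≈ 120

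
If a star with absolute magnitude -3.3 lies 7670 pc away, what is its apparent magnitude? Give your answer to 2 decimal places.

m ≈ 11.12

m = M + 5 log₁₀ d − 5 = -3.3 + 5·3.8848 − 5 = 11.124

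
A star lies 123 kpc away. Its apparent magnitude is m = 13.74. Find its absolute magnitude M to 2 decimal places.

M ≈ -6.71

d = 123 kpc = 123000 pc
5 log₁₀(d/10 pc) = 5 log₁₀(123000) − 5 = 20.450
M = m − 5 log₁₀(d/10) = 13.74 − 20.450 = -6.710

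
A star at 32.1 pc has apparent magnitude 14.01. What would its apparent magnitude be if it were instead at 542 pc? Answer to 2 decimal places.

m ≈ 20.15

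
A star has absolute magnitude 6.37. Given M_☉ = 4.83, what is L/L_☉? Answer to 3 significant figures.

L/L_☉ ≈ 0.242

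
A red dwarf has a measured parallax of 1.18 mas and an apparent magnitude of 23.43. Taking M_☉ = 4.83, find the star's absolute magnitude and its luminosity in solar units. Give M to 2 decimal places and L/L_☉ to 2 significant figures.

d = 1/p = 1000/1.18 mas = 847.5 pc
M = m − 5 log₁₀ d + 5 = 23.43 − 5·2.9281 + 5 = 13.789
M − M_☉ = 13.789 − 4.83 = 8.959
L/L_☉ = 10^(−0.4 × 8.959) = 2.608×10^-4

M ≈ 13.79; L/L_☉ ≈ 2.6×10^-4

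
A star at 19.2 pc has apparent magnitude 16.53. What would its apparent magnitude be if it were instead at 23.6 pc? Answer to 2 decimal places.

Flux ∝ 1/d², so Δm = 5 log₁₀(d₂/d₁) = 5 log₁₀(23.6/19.2) = 0.448
m₂ = m₁ + Δm = 16.53 + (0.448) = 16.978

m ≈ 16.98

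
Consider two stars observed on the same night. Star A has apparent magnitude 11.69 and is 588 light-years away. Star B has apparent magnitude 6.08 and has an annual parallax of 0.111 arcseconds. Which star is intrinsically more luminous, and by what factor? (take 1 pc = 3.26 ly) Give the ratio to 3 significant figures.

Star A: d = 588 ly / 3.26 = 180.4 pc
Star A: M = m − 5 log₁₀ d + 5 = 11.69 − 5·2.2562 + 5 = 5.409
Star B: d = 1/p = 1/0.111″ = 9.009 pc
Star B: M = m − 5 log₁₀ d + 5 = 6.08 − 5·0.9547 + 5 = 6.307
ΔM = M_A − M_B = 5.409 − (6.307) = -0.897; smaller M is more luminous → Star A.
L ratio = 10^(0.4 |ΔM|) = 10^0.359 = 2.285

Star A is more luminous, by a factor of 2.29.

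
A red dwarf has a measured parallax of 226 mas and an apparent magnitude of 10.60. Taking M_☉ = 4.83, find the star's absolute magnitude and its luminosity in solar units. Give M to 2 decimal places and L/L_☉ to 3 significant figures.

d = 1/p = 1000/226 mas = 4.425 pc
M = m − 5 log₁₀ d + 5 = 10.60 − 5·0.6459 + 5 = 12.371
M − M_☉ = 12.371 − 4.83 = 7.541
L/L_☉ = 10^(−0.4 × 7.541) = 9.633×10^-4

M ≈ 12.37; L/L_☉ ≈ 9.63×10^-4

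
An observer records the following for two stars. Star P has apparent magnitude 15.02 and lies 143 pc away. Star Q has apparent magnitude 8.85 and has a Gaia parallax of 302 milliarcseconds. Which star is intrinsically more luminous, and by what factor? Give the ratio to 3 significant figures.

Star P is more luminous, by a factor of 6.35.

Star P: M = m − 5 log₁₀ d + 5 = 15.02 − 5·2.1553 + 5 = 9.243
Star Q: p = 302 mas = 0.302″ → d = 1/p = 3.311 pc
Star Q: M = m − 5 log₁₀ d + 5 = 8.85 − 5·0.5200 + 5 = 11.250
ΔM = M_P − M_Q = 9.243 − (11.250) = -2.007; smaller M is more luminous → Star P.
L ratio = 10^(0.4 |ΔM|) = 10^0.803 = 6.349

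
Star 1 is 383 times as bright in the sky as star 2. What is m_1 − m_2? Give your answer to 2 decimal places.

m_1 − m_2 ≈ -6.46

Pogson: Δm = −2.5 log₁₀(ratio) = −2.5 log₁₀(383) = −2.5 × 2.5832 = -6.458
Star 1 is brighter, so it has the smaller magnitude: the difference is negative.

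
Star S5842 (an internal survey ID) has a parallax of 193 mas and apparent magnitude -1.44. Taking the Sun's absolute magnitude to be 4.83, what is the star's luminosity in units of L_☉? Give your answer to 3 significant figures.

d = 1/p = 1000/193 mas = 5.181 pc
M = m − 5 log₁₀ d + 5 = -1.44 − 5·0.7144 + 5 = -0.012
M − M_☉ = -0.012 − 4.83 = -4.842
L/L_☉ = 10^(−0.4 × -4.842) = 86.47

L/L_☉ ≈ 86.5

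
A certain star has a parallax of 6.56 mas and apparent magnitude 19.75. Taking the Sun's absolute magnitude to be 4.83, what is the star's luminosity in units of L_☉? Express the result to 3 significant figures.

L/L_☉ ≈ 2.50×10^-4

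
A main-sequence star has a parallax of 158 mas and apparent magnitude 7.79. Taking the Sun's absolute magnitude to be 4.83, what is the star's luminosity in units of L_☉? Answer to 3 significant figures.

d = 1/p = 1000/158 mas = 6.329 pc
M = m − 5 log₁₀ d + 5 = 7.79 − 5·0.8013 + 5 = 8.783
M − M_☉ = 8.783 − 4.83 = 3.953
L/L_☉ = 10^(−0.4 × 3.953) = 0.02622

L/L_☉ ≈ 0.0262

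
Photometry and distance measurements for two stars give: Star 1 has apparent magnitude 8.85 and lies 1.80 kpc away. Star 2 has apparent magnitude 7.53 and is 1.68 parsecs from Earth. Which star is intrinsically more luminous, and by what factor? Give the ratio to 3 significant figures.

Star 1 is more luminous, by a factor of 340000.

Star 1: d = 1.80 kpc = 1800 pc
Star 1: M = m − 5 log₁₀ d + 5 = 8.85 − 5·3.2553 + 5 = -2.426
Star 2: M = m − 5 log₁₀ d + 5 = 7.53 − 5·0.2253 + 5 = 11.403
ΔM = M_1 − M_2 = -2.426 − (11.403) = -13.830; smaller M is more luminous → Star 1.
L ratio = 10^(0.4 |ΔM|) = 10^5.532 = 340400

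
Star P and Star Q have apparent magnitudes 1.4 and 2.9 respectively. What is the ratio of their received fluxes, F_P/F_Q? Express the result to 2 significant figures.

Magnitude difference = -1.5
Flux ratio = 10^(−0.4 Δm) = 10^(−0.4 × -1.5) = 10^0.600 = 3.981

F_P/F_Q ≈ 4.0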